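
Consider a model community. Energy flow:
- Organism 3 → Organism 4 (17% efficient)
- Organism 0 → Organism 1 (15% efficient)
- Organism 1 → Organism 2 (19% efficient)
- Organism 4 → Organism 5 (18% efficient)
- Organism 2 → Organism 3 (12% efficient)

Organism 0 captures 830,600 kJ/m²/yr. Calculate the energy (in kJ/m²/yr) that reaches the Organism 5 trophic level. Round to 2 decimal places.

86.92 kJ/m²/yr

Organism 1: 830600 × 0.15 = 124590 kJ/m²/yr
Organism 2: 124590 × 0.19 = 23672.1 kJ/m²/yr
Organism 3: 23672.1 × 0.12 = 2840.652 kJ/m²/yr
Organism 4: 2840.652 × 0.17 = 482.91084 kJ/m²/yr
Organism 5: 482.91084 × 0.18 = 86.9239512 kJ/m²/yr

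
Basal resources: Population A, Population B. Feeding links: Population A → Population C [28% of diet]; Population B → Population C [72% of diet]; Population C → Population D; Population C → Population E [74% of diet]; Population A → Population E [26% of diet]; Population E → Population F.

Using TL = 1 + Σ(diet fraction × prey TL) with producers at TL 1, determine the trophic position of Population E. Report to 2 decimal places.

Population C: 1 + (0.28×1 + 0.72×1) = 2
Population D: 1 + 2 = 3
Population E: 1 + (0.74×2 + 0.26×1) = 2.74
Population F: 1 + 2.74 = 3.74

2.74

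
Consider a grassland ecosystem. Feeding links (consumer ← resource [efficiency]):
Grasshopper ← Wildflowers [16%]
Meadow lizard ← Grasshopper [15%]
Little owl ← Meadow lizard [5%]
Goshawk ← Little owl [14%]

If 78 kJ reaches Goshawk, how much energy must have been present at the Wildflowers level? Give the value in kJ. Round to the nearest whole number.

464286 kJ

Cumulative transfer efficiency: 0.16 × 0.15 × 0.05 × 0.14 = 0.000168
Wildflowers energy = 78 / 0.000168 = 464286 kJ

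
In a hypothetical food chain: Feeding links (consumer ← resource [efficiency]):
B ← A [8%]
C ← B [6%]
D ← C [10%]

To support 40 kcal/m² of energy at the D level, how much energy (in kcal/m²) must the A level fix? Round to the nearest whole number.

83333 kcal/m²

Cumulative transfer efficiency: 0.08 × 0.06 × 0.1 = 0.00048
A energy = 40 / 0.00048 = 83333 kcal/m²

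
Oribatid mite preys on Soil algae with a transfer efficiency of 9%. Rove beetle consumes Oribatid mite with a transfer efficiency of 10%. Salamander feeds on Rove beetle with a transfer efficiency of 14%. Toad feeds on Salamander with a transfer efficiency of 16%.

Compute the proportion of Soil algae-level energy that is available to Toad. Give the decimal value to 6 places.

0.000202

Product of link efficiencies: 0.09 × 0.1 × 0.14 × 0.16 = 0.0002016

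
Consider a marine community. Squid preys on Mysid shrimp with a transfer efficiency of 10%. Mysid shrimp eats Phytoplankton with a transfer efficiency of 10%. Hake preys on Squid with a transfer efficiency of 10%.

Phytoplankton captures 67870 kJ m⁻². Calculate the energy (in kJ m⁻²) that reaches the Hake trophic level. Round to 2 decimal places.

67.87 kJ m⁻²

Mysid shrimp: 67870 × 0.1 = 6787 kJ m⁻²
Squid: 6787 × 0.1 = 678.7 kJ m⁻²
Hake: 678.7 × 0.1 = 67.87 kJ m⁻²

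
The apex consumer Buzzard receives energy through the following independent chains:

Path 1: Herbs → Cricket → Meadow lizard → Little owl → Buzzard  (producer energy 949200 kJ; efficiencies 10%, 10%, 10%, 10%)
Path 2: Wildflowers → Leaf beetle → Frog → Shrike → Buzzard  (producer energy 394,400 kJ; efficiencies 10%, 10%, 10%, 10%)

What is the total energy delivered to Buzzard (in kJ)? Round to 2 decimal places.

134.36 kJ

Path 1: 949200 × 0.1 × 0.1 × 0.1 × 0.1 = 94.92 kJ
Path 2: 394400 × 0.1 × 0.1 × 0.1 × 0.1 = 39.44 kJ
Total at Buzzard: 94.92 + 39.44 = 134.36 kJ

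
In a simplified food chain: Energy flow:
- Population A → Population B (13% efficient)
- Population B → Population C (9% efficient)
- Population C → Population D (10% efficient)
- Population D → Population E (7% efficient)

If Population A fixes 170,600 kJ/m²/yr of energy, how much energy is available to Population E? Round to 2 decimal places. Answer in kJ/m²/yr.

13.97 kJ/m²/yr

Population B: 170600 × 0.13 = 22178 kJ/m²/yr
Population C: 22178 × 0.09 = 1996.02 kJ/m²/yr
Population D: 1996.02 × 0.1 = 199.602 kJ/m²/yr
Population E: 199.602 × 0.07 = 13.97214 kJ/m²/yr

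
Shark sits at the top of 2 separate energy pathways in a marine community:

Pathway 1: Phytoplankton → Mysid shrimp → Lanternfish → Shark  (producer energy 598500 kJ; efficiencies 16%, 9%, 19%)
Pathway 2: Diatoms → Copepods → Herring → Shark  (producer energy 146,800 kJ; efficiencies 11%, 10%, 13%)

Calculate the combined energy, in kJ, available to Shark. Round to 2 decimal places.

1847.42 kJ

Pathway 1: 598500 × 0.16 × 0.09 × 0.19 = 1637.496 kJ
Pathway 2: 146800 × 0.11 × 0.1 × 0.13 = 209.924 kJ
Total at Shark: 1637.496 + 209.924 = 1847.42 kJ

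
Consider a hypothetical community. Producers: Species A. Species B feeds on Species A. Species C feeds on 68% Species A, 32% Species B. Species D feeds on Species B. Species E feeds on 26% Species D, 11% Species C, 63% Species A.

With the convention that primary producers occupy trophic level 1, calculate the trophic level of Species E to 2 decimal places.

Species B: 1 + 1 = 2
Species C: 1 + (0.68×1 + 0.32×2) = 2.32
Species D: 1 + 2 = 3
Species E: 1 + (0.26×3 + 0.11×2.32 + 0.63×1) = 2.6652

2.67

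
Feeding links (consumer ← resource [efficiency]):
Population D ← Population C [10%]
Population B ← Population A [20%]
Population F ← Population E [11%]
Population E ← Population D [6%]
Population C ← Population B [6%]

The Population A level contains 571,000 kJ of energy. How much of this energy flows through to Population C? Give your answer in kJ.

6852 kJ

Population B: 571000 × 0.2 = 114200 kJ
Population C: 114200 × 0.06 = 6852 kJ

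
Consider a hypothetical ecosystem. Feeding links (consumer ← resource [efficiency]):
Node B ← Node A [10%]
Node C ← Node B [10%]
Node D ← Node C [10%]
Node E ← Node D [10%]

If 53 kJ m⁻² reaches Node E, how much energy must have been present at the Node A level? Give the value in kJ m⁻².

Cumulative transfer efficiency: 0.1 × 0.1 × 0.1 × 0.1 = 0.0001
Node A energy = 53 / 0.0001 = 530000 kJ m⁻²

530000 kJ m⁻²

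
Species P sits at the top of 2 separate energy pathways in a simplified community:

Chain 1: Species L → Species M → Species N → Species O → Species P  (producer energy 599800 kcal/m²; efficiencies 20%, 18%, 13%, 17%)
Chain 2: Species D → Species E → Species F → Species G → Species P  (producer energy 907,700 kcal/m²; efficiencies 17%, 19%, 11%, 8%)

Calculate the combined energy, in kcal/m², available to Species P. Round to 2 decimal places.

735.21 kcal/m²

Chain 1: 599800 × 0.2 × 0.18 × 0.13 × 0.17 = 477.20088 kcal/m²
Chain 2: 907700 × 0.17 × 0.19 × 0.11 × 0.08 = 258.004648 kcal/m²
Total at Species P: 477.20088 + 258.004648 = 735.205528 kcal/m²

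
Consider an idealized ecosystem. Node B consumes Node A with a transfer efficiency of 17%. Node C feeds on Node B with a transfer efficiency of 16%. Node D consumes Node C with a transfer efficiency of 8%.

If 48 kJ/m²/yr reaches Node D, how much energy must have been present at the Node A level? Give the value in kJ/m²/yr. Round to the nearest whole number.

Cumulative transfer efficiency: 0.17 × 0.16 × 0.08 = 0.002176
Node A energy = 48 / 0.002176 = 22059 kJ/m²/yr

22059 kJ/m²/yr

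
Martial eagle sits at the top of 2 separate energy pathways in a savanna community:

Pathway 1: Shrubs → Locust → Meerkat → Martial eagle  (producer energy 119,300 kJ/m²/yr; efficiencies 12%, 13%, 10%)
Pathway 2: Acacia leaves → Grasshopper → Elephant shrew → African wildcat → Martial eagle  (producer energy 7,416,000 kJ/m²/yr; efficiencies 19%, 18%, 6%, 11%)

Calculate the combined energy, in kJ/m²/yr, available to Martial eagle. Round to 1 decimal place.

Pathway 1: 119300 × 0.12 × 0.13 × 0.1 = 186.108 kJ/m²/yr
Pathway 2: 7416000 × 0.19 × 0.18 × 0.06 × 0.11 = 1673.93952 kJ/m²/yr
Total at Martial eagle: 186.108 + 1673.93952 = 1860.04752 kJ/m²/yr

1860.0 kJ/m²/yr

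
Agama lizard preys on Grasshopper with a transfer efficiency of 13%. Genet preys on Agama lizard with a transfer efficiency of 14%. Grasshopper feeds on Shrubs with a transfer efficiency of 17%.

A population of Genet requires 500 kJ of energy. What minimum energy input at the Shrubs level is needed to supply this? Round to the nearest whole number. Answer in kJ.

Cumulative transfer efficiency: 0.17 × 0.13 × 0.14 = 0.003094
Shrubs energy = 500 / 0.003094 = 161603 kJ

161603 kJ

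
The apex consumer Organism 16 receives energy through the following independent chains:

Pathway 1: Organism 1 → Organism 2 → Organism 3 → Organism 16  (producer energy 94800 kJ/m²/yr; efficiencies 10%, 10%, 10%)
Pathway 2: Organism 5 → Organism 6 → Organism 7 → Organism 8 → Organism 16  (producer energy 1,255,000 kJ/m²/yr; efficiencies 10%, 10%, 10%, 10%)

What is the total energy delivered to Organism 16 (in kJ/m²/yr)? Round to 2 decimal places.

Pathway 1: 94800 × 0.1 × 0.1 × 0.1 = 94.8 kJ/m²/yr
Pathway 2: 1255000 × 0.1 × 0.1 × 0.1 × 0.1 = 125.5 kJ/m²/yr
Total at Organism 16: 94.8 + 125.5 = 220.3 kJ/m²/yr

220.30 kJ/m²/yr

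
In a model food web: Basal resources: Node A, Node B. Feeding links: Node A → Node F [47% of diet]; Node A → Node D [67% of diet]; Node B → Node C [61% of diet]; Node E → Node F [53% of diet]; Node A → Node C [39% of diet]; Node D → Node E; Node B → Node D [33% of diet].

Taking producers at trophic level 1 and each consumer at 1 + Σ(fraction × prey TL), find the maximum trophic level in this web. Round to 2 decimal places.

Node C: 1 + (0.39×1 + 0.61×1) = 2
Node D: 1 + (0.33×1 + 0.67×1) = 2
Node E: 1 + 2 = 3
Node F: 1 + (0.53×3 + 0.47×1) = 3.06

3.06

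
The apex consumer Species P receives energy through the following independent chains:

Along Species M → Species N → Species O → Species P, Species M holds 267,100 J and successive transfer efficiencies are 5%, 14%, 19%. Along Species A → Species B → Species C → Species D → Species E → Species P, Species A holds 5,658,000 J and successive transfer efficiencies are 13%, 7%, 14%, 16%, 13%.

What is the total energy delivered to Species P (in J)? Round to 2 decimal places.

505.18 J

Via Species M: 267100 × 0.05 × 0.14 × 0.19 = 355.243 J
Via Species A: 5658000 × 0.13 × 0.07 × 0.14 × 0.16 × 0.13 = 149.9324736 J
Total at Species P: 355.243 + 149.9324736 = 505.1754736 J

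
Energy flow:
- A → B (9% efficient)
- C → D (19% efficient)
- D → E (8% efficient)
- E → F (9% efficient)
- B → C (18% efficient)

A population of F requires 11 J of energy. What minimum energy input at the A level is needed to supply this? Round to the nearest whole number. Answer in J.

496354 J

Cumulative transfer efficiency: 0.09 × 0.18 × 0.19 × 0.08 × 0.09 = 0.0000221616
A energy = 11 / 0.0000221616 = 496354 J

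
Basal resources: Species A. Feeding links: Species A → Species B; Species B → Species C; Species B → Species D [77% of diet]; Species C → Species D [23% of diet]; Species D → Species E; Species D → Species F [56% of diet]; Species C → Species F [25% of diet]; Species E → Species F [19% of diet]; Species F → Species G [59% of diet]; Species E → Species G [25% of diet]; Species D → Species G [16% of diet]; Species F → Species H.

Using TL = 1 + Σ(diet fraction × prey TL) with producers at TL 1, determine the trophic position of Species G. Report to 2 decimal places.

5.15

Species B: 1 + 1 = 2
Species C: 1 + 2 = 3
Species D: 1 + (0.77×2 + 0.23×3) = 3.23
Species E: 1 + 3.23 = 4.23
Species F: 1 + (0.56×3.23 + 0.25×3 + 0.19×4.23) = 4.3625
Species G: 1 + (0.59×4.3625 + 0.25×4.23 + 0.16×3.23) = 5.148175
Species H: 1 + 4.3625 = 5.3625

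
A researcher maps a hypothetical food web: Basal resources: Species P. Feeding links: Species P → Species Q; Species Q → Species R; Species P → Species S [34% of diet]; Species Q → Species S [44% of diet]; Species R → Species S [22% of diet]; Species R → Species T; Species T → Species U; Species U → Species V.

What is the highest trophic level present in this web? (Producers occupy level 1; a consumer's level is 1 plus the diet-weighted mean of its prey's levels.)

6

Species Q: 1 + 1 = 2
Species R: 1 + 2 = 3
Species S: 1 + (0.34×1 + 0.44×2 + 0.22×3) = 2.88
Species T: 1 + 3 = 4
Species U: 1 + 4 = 5
Species V: 1 + 5 = 6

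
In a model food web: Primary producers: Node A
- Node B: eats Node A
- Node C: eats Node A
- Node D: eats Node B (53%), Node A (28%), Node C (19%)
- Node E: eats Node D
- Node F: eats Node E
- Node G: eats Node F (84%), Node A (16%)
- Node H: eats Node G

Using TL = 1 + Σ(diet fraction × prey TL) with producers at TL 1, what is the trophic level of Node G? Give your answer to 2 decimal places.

Node B: 1 + 1 = 2
Node C: 1 + 1 = 2
Node D: 1 + (0.53×2 + 0.28×1 + 0.19×2) = 2.72
Node E: 1 + 2.72 = 3.72
Node F: 1 + 3.72 = 4.72
Node G: 1 + (0.84×4.72 + 0.16×1) = 5.1248
Node H: 1 + 5.1248 = 6.1248

5.12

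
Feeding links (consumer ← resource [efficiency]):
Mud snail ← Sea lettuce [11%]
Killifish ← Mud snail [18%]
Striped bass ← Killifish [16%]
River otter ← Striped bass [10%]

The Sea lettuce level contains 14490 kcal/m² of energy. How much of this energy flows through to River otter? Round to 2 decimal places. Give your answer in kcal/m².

4.59 kcal/m²

Mud snail: 14490 × 0.11 = 1593.9 kcal/m²
Killifish: 1593.9 × 0.18 = 286.902 kcal/m²
Striped bass: 286.902 × 0.16 = 45.90432 kcal/m²
River otter: 45.90432 × 0.1 = 4.590432 kcal/m²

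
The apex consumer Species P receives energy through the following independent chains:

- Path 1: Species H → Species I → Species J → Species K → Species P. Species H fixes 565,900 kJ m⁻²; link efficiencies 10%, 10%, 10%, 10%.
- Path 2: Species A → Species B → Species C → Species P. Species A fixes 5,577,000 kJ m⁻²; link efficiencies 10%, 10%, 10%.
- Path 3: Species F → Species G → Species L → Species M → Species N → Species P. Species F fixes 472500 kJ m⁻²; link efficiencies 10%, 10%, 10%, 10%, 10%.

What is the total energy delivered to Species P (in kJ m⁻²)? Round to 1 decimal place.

5638.3 kJ m⁻²

Path 1: 565900 × 0.1 × 0.1 × 0.1 × 0.1 = 56.59 kJ m⁻²
Path 2: 5577000 × 0.1 × 0.1 × 0.1 = 5577 kJ m⁻²
Path 3: 472500 × 0.1 × 0.1 × 0.1 × 0.1 × 0.1 = 4.725 kJ m⁻²
Total at Species P: 56.59 + 5577 + 4.725 = 5638.315 kJ m⁻²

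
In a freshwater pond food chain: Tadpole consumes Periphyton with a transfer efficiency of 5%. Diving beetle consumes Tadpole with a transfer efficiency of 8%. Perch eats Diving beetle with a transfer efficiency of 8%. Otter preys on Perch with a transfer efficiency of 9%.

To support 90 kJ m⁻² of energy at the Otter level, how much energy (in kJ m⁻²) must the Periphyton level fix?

3125000 kJ m⁻²

Cumulative transfer efficiency: 0.05 × 0.08 × 0.08 × 0.09 = 0.0000288
Periphyton energy = 90 / 0.0000288 = 3125000 kJ m⁻²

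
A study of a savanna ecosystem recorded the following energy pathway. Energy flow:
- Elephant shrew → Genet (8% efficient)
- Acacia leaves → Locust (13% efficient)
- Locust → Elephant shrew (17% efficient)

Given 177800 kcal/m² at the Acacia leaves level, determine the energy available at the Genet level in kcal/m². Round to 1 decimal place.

Locust: 177800 × 0.13 = 23114 kcal/m²
Elephant shrew: 23114 × 0.17 = 3929.38 kcal/m²
Genet: 3929.38 × 0.08 = 314.3504 kcal/m²

314.4 kcal/m²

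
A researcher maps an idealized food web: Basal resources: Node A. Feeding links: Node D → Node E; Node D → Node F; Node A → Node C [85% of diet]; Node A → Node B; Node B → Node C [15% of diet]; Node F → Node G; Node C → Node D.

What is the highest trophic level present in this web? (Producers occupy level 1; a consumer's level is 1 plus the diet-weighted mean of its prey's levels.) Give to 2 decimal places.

Node B: 1 + 1 = 2
Node C: 1 + (0.85×1 + 0.15×2) = 2.15
Node D: 1 + 2.15 = 3.15
Node E: 1 + 3.15 = 4.15
Node F: 1 + 3.15 = 4.15
Node G: 1 + 4.15 = 5.15

5.15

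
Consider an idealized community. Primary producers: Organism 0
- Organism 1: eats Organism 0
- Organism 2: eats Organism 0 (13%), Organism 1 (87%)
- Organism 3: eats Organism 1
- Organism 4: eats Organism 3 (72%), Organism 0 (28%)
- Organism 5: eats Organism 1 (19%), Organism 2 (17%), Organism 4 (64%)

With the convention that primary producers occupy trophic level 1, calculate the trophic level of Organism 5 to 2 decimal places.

4.07

Organism 1: 1 + 1 = 2
Organism 2: 1 + (0.13×1 + 0.87×2) = 2.87
Organism 3: 1 + 2 = 3
Organism 4: 1 + (0.72×3 + 0.28×1) = 3.44
Organism 5: 1 + (0.19×2 + 0.17×2.87 + 0.64×3.44) = 4.0695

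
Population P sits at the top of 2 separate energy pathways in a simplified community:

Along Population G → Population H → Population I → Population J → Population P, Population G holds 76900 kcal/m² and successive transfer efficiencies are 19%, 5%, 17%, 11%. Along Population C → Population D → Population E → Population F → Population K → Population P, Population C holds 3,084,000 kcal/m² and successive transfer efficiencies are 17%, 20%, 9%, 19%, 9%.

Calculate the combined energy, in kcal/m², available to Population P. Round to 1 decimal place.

175.0 kcal/m²

Via Population G: 76900 × 0.19 × 0.05 × 0.17 × 0.11 = 13.661285 kcal/m²
Via Population C: 3084000 × 0.17 × 0.2 × 0.09 × 0.19 × 0.09 = 161.373384 kcal/m²
Total at Population P: 13.661285 + 161.373384 = 175.034669 kcal/m²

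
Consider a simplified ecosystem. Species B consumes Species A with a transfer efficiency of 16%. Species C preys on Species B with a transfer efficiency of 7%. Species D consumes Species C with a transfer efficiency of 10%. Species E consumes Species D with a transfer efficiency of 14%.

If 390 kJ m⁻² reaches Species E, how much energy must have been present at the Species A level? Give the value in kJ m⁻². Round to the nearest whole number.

2487245 kJ m⁻²

Cumulative transfer efficiency: 0.16 × 0.07 × 0.1 × 0.14 = 0.0001568
Species A energy = 390 / 0.0001568 = 2487245 kJ m⁻²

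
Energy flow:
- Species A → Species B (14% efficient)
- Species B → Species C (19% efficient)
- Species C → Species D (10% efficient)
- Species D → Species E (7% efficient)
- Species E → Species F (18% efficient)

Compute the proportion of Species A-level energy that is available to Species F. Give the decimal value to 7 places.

Product of link efficiencies: 0.14 × 0.19 × 0.1 × 0.07 × 0.18 = 0.000033516

0.0000335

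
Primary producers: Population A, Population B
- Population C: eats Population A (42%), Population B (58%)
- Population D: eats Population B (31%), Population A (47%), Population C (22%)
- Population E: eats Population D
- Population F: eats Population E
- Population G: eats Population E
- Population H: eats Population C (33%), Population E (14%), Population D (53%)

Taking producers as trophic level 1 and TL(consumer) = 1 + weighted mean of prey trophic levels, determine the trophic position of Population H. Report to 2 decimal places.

Population C: 1 + (0.42×1 + 0.58×1) = 2
Population D: 1 + (0.31×1 + 0.47×1 + 0.22×2) = 2.22
Population E: 1 + 2.22 = 3.22
Population F: 1 + 3.22 = 4.22
Population G: 1 + 3.22 = 4.22
Population H: 1 + (0.33×2 + 0.14×3.22 + 0.53×2.22) = 3.2874

3.29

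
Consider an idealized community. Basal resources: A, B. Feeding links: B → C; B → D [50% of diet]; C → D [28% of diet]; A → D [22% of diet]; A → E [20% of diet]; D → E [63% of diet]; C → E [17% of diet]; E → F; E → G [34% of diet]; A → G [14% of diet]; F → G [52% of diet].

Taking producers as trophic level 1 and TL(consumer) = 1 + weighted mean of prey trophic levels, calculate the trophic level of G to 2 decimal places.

C: 1 + 1 = 2
D: 1 + (0.5×1 + 0.28×2 + 0.22×1) = 2.28
E: 1 + (0.2×1 + 0.63×2.28 + 0.17×2) = 2.9764
F: 1 + 2.9764 = 3.9764
G: 1 + (0.34×2.9764 + 0.14×1 + 0.52×3.9764) = 4.219704

4.22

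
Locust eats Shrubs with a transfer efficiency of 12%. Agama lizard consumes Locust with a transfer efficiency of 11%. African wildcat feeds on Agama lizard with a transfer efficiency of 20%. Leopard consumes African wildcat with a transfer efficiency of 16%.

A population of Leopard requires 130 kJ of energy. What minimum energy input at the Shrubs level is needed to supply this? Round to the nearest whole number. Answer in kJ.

Cumulative transfer efficiency: 0.12 × 0.11 × 0.2 × 0.16 = 0.0004224
Shrubs energy = 130 / 0.0004224 = 307765 kJ

307765 kJ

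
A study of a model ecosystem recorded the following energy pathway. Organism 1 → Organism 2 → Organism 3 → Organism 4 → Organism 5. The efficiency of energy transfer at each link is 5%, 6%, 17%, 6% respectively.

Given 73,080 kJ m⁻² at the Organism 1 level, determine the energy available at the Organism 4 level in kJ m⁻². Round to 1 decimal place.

37.3 kJ m⁻²

Organism 2: 73080 × 0.05 = 3654 kJ m⁻²
Organism 3: 3654 × 0.06 = 219.24 kJ m⁻²
Organism 4: 219.24 × 0.17 = 37.2708 kJ m⁻²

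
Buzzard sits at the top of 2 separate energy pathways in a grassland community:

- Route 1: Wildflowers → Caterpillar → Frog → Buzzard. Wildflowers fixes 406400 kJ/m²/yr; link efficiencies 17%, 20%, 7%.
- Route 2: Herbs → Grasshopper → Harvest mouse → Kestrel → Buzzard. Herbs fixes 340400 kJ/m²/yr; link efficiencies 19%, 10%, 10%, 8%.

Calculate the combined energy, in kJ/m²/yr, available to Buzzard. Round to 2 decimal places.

Route 1: 406400 × 0.17 × 0.2 × 0.07 = 967.232 kJ/m²/yr
Route 2: 340400 × 0.19 × 0.1 × 0.1 × 0.08 = 51.7408 kJ/m²/yr
Total at Buzzard: 967.232 + 51.7408 = 1018.9728 kJ/m²/yr

1018.97 kJ/m²/yr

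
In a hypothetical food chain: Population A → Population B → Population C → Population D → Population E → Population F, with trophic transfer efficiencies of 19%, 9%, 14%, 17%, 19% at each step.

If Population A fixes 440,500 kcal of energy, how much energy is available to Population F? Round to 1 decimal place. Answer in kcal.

Population B: 440500 × 0.19 = 83695 kcal
Population C: 83695 × 0.09 = 7532.55 kcal
Population D: 7532.55 × 0.14 = 1054.557 kcal
Population E: 1054.557 × 0.17 = 179.27469 kcal
Population F: 179.27469 × 0.19 = 34.0621911 kcal

34.1 kcal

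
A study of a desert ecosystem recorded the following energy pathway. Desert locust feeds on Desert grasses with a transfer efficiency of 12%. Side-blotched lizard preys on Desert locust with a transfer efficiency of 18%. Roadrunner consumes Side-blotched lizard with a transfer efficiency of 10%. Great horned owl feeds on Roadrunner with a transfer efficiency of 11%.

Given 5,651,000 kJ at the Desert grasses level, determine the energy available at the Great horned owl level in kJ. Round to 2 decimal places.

1342.68 kJ

Desert locust: 5651000 × 0.12 = 678120 kJ
Side-blotched lizard: 678120 × 0.18 = 122061.6 kJ
Roadrunner: 122061.6 × 0.1 = 12206.16 kJ
Great horned owl: 12206.16 × 0.11 = 1342.6776 kJ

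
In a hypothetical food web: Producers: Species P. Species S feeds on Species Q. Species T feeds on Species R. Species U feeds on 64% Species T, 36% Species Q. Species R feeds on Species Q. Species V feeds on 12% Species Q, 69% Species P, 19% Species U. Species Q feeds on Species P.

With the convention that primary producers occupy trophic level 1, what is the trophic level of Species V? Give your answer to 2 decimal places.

2.74

Species Q: 1 + 1 = 2
Species R: 1 + 2 = 3
Species S: 1 + 2 = 3
Species T: 1 + 3 = 4
Species U: 1 + (0.64×4 + 0.36×2) = 4.28
Species V: 1 + (0.12×2 + 0.69×1 + 0.19×4.28) = 2.7432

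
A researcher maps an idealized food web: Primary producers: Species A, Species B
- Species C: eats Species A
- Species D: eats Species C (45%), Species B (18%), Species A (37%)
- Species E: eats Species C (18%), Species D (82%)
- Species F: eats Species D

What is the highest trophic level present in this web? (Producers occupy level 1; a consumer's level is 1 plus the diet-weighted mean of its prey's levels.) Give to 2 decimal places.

Species C: 1 + 1 = 2
Species D: 1 + (0.45×2 + 0.18×1 + 0.37×1) = 2.45
Species E: 1 + (0.18×2 + 0.82×2.45) = 3.369
Species F: 1 + 2.45 = 3.45

3.45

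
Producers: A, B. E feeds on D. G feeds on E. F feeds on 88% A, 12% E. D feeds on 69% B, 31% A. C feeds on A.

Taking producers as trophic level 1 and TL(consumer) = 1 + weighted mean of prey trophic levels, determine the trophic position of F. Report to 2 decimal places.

C: 1 + 1 = 2
D: 1 + (0.69×1 + 0.31×1) = 2
E: 1 + 2 = 3
F: 1 + (0.88×1 + 0.12×3) = 2.24
G: 1 + 3 = 4

2.24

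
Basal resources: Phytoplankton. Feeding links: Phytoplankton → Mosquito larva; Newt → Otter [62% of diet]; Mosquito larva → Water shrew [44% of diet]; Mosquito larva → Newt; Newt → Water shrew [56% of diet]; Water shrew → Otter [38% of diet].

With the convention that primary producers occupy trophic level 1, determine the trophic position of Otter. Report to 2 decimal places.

Mosquito larva: 1 + 1 = 2
Newt: 1 + 2 = 3
Water shrew: 1 + (0.56×3 + 0.44×2) = 3.56
Otter: 1 + (0.62×3 + 0.38×3.56) = 4.2128

4.21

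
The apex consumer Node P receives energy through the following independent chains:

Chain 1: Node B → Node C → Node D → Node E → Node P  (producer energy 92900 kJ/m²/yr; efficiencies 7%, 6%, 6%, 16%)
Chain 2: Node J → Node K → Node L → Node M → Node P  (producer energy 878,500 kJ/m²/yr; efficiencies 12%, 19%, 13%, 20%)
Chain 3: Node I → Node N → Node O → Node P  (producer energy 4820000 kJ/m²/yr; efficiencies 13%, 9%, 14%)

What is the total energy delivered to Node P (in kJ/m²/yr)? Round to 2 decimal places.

8419.68 kJ/m²/yr

Chain 1: 92900 × 0.07 × 0.06 × 0.06 × 0.16 = 3.745728 kJ/m²/yr
Chain 2: 878500 × 0.12 × 0.19 × 0.13 × 0.2 = 520.7748 kJ/m²/yr
Chain 3: 4820000 × 0.13 × 0.09 × 0.14 = 7895.16 kJ/m²/yr
Total at Node P: 3.745728 + 520.7748 + 7895.16 = 8419.680528 kJ/m²/yr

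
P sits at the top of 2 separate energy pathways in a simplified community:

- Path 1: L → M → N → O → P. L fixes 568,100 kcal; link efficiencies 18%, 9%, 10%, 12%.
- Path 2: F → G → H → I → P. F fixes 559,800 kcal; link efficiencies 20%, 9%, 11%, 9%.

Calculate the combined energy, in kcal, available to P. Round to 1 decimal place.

210.2 kcal

Path 1: 568100 × 0.18 × 0.09 × 0.1 × 0.12 = 110.43864 kcal
Path 2: 559800 × 0.2 × 0.09 × 0.11 × 0.09 = 99.75636 kcal
Total at P: 110.43864 + 99.75636 = 210.195 kcal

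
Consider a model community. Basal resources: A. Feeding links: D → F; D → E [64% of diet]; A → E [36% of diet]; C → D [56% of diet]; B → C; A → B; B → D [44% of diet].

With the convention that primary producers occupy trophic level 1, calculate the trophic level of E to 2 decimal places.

3.64

B: 1 + 1 = 2
C: 1 + 2 = 3
D: 1 + (0.44×2 + 0.56×3) = 3.56
E: 1 + (0.36×1 + 0.64×3.56) = 3.6384
F: 1 + 3.56 = 4.56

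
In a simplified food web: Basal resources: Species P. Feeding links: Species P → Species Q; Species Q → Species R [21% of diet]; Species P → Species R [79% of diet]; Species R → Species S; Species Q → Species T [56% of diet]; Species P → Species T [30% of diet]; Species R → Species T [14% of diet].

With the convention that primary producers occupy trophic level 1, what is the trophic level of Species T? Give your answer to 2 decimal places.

2.73

Species Q: 1 + 1 = 2
Species R: 1 + (0.21×2 + 0.79×1) = 2.21
Species S: 1 + 2.21 = 3.21
Species T: 1 + (0.56×2 + 0.3×1 + 0.14×2.21) = 2.7294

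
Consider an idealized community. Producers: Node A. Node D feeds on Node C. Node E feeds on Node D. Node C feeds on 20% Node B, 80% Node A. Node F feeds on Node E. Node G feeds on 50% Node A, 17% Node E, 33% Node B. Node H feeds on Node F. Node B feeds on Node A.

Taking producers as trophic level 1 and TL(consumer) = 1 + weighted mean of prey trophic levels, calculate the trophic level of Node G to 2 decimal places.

Node B: 1 + 1 = 2
Node C: 1 + (0.2×2 + 0.8×1) = 2.2
Node D: 1 + 2.2 = 3.2
Node E: 1 + 3.2 = 4.2
Node F: 1 + 4.2 = 5.2
Node G: 1 + (0.5×1 + 0.17×4.2 + 0.33×2) = 2.874
Node H: 1 + 5.2 = 6.2

2.87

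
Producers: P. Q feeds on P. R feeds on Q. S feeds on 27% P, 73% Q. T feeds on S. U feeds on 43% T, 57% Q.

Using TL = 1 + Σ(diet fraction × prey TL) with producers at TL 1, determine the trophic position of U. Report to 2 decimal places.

3.74

Q: 1 + 1 = 2
R: 1 + 2 = 3
S: 1 + (0.27×1 + 0.73×2) = 2.73
T: 1 + 2.73 = 3.73
U: 1 + (0.43×3.73 + 0.57×2) = 3.7439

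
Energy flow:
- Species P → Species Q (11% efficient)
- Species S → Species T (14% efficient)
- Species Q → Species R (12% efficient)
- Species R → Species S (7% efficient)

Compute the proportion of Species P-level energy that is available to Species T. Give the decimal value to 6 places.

0.000129

Product of link efficiencies: 0.11 × 0.12 × 0.07 × 0.14 = 0.00012936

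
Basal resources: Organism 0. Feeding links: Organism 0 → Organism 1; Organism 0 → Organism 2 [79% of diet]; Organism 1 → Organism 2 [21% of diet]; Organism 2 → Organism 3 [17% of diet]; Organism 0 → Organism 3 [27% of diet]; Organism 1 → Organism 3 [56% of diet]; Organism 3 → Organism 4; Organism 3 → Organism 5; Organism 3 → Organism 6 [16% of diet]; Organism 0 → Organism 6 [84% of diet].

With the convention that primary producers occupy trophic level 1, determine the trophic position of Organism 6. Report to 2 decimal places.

Organism 1: 1 + 1 = 2
Organism 2: 1 + (0.79×1 + 0.21×2) = 2.21
Organism 3: 1 + (0.17×2.21 + 0.27×1 + 0.56×2) = 2.7657
Organism 4: 1 + 2.7657 = 3.7657
Organism 5: 1 + 2.7657 = 3.7657
Organism 6: 1 + (0.16×2.7657 + 0.84×1) = 2.282512

2.28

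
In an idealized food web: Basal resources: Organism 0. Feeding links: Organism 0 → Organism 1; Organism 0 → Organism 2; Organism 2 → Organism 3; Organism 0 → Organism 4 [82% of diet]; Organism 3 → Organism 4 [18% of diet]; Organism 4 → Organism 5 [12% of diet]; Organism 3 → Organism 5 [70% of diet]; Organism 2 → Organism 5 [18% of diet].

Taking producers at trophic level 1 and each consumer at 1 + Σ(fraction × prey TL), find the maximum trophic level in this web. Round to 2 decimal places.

3.74

Organism 1: 1 + 1 = 2
Organism 2: 1 + 1 = 2
Organism 3: 1 + 2 = 3
Organism 4: 1 + (0.82×1 + 0.18×3) = 2.36
Organism 5: 1 + (0.12×2.36 + 0.7×3 + 0.18×2) = 3.7432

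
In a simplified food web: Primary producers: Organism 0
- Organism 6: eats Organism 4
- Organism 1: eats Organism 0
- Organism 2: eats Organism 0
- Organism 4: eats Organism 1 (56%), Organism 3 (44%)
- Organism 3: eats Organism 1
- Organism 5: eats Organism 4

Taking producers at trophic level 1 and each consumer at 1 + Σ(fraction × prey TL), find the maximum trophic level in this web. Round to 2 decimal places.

4.44

Organism 1: 1 + 1 = 2
Organism 2: 1 + 1 = 2
Organism 3: 1 + 2 = 3
Organism 4: 1 + (0.56×2 + 0.44×3) = 3.44
Organism 5: 1 + 3.44 = 4.44
Organism 6: 1 + 3.44 = 4.44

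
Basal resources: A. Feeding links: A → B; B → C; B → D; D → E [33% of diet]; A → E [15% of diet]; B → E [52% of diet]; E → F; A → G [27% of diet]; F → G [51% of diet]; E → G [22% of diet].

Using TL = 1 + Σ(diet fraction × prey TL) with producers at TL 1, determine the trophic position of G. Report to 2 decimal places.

B: 1 + 1 = 2
C: 1 + 2 = 3
D: 1 + 2 = 3
E: 1 + (0.33×3 + 0.15×1 + 0.52×2) = 3.18
F: 1 + 3.18 = 4.18
G: 1 + (0.27×1 + 0.51×4.18 + 0.22×3.18) = 4.1014

4.10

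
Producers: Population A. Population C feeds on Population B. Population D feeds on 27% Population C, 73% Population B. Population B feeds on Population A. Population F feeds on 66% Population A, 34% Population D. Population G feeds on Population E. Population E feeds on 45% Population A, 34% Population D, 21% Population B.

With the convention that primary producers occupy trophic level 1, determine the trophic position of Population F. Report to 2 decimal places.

Population B: 1 + 1 = 2
Population C: 1 + 2 = 3
Population D: 1 + (0.27×3 + 0.73×2) = 3.27
Population E: 1 + (0.45×1 + 0.34×3.27 + 0.21×2) = 2.9818
Population F: 1 + (0.66×1 + 0.34×3.27) = 2.7718
Population G: 1 + 2.9818 = 3.9818

2.77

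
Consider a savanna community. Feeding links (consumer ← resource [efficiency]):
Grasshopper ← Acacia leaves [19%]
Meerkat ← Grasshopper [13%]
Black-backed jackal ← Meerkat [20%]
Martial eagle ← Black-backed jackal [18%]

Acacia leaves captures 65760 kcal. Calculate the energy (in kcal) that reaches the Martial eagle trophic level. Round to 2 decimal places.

58.47 kcal

Grasshopper: 65760 × 0.19 = 12494.4 kcal
Meerkat: 12494.4 × 0.13 = 1624.272 kcal
Black-backed jackal: 1624.272 × 0.2 = 324.8544 kcal
Martial eagle: 324.8544 × 0.18 = 58.473792 kcal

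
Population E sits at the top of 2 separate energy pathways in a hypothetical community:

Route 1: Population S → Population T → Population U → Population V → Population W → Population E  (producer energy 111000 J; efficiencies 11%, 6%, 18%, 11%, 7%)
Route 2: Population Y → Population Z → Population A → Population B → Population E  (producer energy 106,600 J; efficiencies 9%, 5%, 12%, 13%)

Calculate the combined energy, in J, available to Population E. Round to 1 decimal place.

8.5 J

Route 1: 111000 × 0.11 × 0.06 × 0.18 × 0.11 × 0.07 = 1.0153836 J
Route 2: 106600 × 0.09 × 0.05 × 0.12 × 0.13 = 7.48332 J
Total at Population E: 1.0153836 + 7.48332 = 8.4987036 J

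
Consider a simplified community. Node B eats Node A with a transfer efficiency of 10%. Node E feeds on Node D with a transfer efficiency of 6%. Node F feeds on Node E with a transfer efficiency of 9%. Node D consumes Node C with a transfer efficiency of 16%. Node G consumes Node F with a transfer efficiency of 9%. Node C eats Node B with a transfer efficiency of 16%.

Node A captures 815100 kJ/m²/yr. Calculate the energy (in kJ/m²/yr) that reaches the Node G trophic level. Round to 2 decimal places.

Node B: 815100 × 0.1 = 81510 kJ/m²/yr
Node C: 81510 × 0.16 = 13041.6 kJ/m²/yr
Node D: 13041.6 × 0.16 = 2086.656 kJ/m²/yr
Node E: 2086.656 × 0.06 = 125.19936 kJ/m²/yr
Node F: 125.19936 × 0.09 = 11.2679424 kJ/m²/yr
Node G: 11.2679424 × 0.09 = 1.014114816 kJ/m²/yr

1.01 kJ/m²/yr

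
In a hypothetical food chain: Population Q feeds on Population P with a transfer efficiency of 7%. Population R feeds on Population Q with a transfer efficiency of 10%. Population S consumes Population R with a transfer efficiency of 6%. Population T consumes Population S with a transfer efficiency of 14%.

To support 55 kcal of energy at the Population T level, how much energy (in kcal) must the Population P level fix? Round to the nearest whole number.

Cumulative transfer efficiency: 0.07 × 0.1 × 0.06 × 0.14 = 0.0000588
Population P energy = 55 / 0.0000588 = 935374 kcal

935374 kcal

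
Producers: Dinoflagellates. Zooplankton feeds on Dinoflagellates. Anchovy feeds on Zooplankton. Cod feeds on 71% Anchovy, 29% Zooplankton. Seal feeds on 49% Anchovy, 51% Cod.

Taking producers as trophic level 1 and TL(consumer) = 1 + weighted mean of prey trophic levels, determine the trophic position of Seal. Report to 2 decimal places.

4.36

Zooplankton: 1 + 1 = 2
Anchovy: 1 + 2 = 3
Cod: 1 + (0.71×3 + 0.29×2) = 3.71
Seal: 1 + (0.49×3 + 0.51×3.71) = 4.3621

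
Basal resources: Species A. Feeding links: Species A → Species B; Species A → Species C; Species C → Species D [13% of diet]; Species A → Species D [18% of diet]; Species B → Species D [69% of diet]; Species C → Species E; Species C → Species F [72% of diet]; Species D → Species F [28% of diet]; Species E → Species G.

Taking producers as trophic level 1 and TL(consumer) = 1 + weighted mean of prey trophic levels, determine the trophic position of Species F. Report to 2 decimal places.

3.23

Species B: 1 + 1 = 2
Species C: 1 + 1 = 2
Species D: 1 + (0.13×2 + 0.18×1 + 0.69×2) = 2.82
Species E: 1 + 2 = 3
Species F: 1 + (0.72×2 + 0.28×2.82) = 3.2296
Species G: 1 + 3 = 4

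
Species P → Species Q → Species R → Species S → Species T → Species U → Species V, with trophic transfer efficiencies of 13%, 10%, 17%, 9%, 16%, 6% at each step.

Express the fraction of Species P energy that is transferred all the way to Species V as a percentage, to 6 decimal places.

0.000191%

Product of link efficiencies: 0.13 × 0.1 × 0.17 × 0.09 × 0.16 × 0.06 = 0.00000190944
As a percentage: 0.00000190944 × 100 = 0.000191%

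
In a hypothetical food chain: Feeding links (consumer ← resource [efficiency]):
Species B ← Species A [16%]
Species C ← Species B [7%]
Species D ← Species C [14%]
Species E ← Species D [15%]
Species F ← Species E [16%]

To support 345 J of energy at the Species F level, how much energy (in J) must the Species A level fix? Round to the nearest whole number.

Cumulative transfer efficiency: 0.16 × 0.07 × 0.14 × 0.15 × 0.16 = 0.000037632
Species A energy = 345 / 0.000037632 = 9167730 J

9167730 J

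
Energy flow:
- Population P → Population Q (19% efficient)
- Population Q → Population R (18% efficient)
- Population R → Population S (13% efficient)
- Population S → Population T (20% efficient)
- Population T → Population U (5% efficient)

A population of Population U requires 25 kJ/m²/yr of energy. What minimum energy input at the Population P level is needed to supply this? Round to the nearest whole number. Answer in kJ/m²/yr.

562303 kJ/m²/yr

Cumulative transfer efficiency: 0.19 × 0.18 × 0.13 × 0.2 × 0.05 = 0.00004446
Population P energy = 25 / 0.00004446 = 562303 kJ/m²/yr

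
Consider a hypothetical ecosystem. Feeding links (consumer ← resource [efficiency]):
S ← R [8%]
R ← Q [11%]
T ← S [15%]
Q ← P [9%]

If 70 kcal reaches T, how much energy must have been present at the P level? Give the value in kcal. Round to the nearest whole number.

Cumulative transfer efficiency: 0.09 × 0.11 × 0.08 × 0.15 = 0.0001188
P energy = 70 / 0.0001188 = 589226 kcal

589226 kcal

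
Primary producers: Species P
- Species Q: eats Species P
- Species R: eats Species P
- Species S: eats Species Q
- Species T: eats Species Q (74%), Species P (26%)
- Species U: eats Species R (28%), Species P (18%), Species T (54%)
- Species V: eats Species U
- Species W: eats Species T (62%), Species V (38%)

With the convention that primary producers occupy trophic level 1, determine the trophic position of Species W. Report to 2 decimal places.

Species Q: 1 + 1 = 2
Species R: 1 + 1 = 2
Species S: 1 + 2 = 3
Species T: 1 + (0.74×2 + 0.26×1) = 2.74
Species U: 1 + (0.28×2 + 0.18×1 + 0.54×2.74) = 3.2196
Species V: 1 + 3.2196 = 4.2196
Species W: 1 + (0.62×2.74 + 0.38×4.2196) = 4.302248

4.30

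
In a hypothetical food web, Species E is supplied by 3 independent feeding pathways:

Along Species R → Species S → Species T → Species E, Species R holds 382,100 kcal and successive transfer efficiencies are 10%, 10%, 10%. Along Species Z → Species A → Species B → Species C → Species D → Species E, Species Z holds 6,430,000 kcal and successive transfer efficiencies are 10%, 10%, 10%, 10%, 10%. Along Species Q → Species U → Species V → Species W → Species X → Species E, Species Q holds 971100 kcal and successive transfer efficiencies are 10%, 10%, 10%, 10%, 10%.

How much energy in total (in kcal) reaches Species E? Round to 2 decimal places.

456.11 kcal

Via Species R: 382100 × 0.1 × 0.1 × 0.1 = 382.1 kcal
Via Species Z: 6430000 × 0.1 × 0.1 × 0.1 × 0.1 × 0.1 = 64.3 kcal
Via Species Q: 971100 × 0.1 × 0.1 × 0.1 × 0.1 × 0.1 = 9.711 kcal
Total at Species E: 382.1 + 64.3 + 9.711 = 456.111 kcal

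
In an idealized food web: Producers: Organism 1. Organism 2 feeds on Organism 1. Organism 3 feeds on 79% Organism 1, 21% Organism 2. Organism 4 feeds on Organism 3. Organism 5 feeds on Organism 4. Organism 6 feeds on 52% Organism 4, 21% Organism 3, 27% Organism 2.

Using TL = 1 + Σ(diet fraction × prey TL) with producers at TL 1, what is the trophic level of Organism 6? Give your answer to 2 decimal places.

3.67

Organism 2: 1 + 1 = 2
Organism 3: 1 + (0.79×1 + 0.21×2) = 2.21
Organism 4: 1 + 2.21 = 3.21
Organism 5: 1 + 3.21 = 4.21
Organism 6: 1 + (0.52×3.21 + 0.21×2.21 + 0.27×2) = 3.6733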